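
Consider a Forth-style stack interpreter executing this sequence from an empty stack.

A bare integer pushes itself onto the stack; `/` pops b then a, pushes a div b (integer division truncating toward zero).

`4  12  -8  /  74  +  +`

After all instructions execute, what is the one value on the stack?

77

4  -> [4]
12 -> [4, 12]
-8 -> [4, 12, -8]
/  -> [4, -1]
74 -> [4, -1, 74]
+  -> [4, 73]
+  -> [77]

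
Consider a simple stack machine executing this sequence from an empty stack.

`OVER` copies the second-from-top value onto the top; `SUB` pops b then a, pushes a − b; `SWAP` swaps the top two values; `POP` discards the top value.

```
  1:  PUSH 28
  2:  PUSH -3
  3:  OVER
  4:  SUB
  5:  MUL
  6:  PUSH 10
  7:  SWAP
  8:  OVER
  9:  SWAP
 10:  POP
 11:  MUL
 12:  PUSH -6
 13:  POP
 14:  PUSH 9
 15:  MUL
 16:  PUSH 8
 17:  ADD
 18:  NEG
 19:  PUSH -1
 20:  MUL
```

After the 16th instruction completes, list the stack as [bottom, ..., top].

PUSH 28 → 28
PUSH -3 → 28 -3
OVER    → 28 -3 28
SUB     → 28 -31
MUL     → -868
PUSH 10 → -868 10
SWAP    → 10 -868
OVER    → 10 -868 10
SWAP    → 10 10 -868
POP     → 10 10
MUL     → 100
PUSH -6 → 100 -6
POP     → 100
PUSH 9  → 100 9
MUL     → 900
PUSH 8  → 900 8

[900, 8]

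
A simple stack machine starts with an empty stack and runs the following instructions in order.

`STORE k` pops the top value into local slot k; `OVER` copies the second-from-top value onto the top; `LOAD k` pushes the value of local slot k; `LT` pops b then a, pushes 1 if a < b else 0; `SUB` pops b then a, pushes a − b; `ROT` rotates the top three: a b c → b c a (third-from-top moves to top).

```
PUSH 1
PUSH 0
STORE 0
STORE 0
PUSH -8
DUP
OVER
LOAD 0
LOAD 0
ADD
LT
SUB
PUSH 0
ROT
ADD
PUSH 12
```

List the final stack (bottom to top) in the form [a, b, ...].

[-9, -8, 12]

PUSH 1  → [1]
PUSH 0  → [1, 0]
STORE 0 → [1]
STORE 0 → []
PUSH -8 → [-8]
DUP     → [-8, -8]
OVER    → [-8, -8, -8]
LOAD 0  → [-8, -8, -8, 1]
LOAD 0  → [-8, -8, -8, 1, 1]
ADD     → [-8, -8, -8, 2]
LT      → [-8, -8, 1]
SUB     → [-8, -9]
PUSH 0  → [-8, -9, 0]
ROT     → [-9, 0, -8]
ADD     → [-9, -8]
PUSH 12 → [-9, -8, 12]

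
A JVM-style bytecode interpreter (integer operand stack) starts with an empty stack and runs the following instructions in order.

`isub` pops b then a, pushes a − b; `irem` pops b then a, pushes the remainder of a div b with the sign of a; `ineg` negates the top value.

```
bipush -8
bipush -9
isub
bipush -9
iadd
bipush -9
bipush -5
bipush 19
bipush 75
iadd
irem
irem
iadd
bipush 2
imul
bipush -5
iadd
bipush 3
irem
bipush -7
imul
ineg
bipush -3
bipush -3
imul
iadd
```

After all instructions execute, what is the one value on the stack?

bipush -8 → -8
bipush -9 → -8 -9
isub      → 1
bipush -9 → 1 -9
iadd      → -8
bipush -9 → -8 -9
bipush -5 → -8 -9 -5
bipush 19 → -8 -9 -5 19
bipush 75 → -8 -9 -5 19 75
iadd      → -8 -9 -5 94
irem      → -8 -9 -5
irem      → -8 -4
iadd      → -12
bipush 2  → -12 2
imul      → -24
bipush -5 → -24 -5
iadd      → -29
bipush 3  → -29 3
irem      → -2
bipush -7 → -2 -7
imul      → 14
ineg      → -14
bipush -3 → -14 -3
bipush -3 → -14 -3 -3
imul      → -14 9
iadd      → -5

-5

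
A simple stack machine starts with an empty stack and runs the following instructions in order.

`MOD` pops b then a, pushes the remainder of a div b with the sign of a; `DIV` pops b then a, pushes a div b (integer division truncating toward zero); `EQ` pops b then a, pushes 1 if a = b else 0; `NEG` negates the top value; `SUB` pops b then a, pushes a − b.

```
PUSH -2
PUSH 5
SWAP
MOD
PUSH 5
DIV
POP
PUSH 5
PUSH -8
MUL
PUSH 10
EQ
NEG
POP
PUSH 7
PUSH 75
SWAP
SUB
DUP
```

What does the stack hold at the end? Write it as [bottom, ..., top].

PUSH -2 : [-2]
PUSH 5  : [-2, 5]
SWAP    : [5, -2]
MOD     : [1]
PUSH 5  : [1, 5]
DIV     : [0]
POP     : []
PUSH 5  : [5]
PUSH -8 : [5, -8]
MUL     : [-40]
PUSH 10 : [-40, 10]
EQ      : [0]
NEG     : [0]
POP     : []
PUSH 7  : [7]
PUSH 75 : [7, 75]
SWAP    : [75, 7]
SUB     : [68]
DUP     : [68, 68]

[68, 68]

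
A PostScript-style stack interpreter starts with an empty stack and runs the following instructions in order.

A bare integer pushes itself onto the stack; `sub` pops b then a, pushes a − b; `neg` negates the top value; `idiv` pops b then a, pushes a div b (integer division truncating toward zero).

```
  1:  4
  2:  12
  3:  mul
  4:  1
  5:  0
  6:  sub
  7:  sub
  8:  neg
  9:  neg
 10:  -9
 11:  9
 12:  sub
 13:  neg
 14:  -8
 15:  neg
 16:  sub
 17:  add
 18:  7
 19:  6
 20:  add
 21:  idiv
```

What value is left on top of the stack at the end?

4    → 4
12   → 4 12
mul  → 48
1    → 48 1
0    → 48 1 0
sub  → 48 1
sub  → 47
neg  → -47
neg  → 47
-9   → 47 -9
9    → 47 -9 9
sub  → 47 -18
neg  → 47 18
-8   → 47 18 -8
neg  → 47 18 8
sub  → 47 10
add  → 57
7    → 57 7
6    → 57 7 6
add  → 57 13
idiv → 4

4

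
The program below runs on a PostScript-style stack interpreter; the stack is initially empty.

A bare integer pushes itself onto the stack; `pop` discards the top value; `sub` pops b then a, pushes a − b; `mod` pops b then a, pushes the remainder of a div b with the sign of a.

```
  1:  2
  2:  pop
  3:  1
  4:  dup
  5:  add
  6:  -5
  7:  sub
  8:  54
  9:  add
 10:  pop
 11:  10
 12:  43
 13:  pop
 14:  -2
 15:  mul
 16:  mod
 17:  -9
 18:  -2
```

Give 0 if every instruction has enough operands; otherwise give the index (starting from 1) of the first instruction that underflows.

2   → 2
pop → (empty)
1   → 1
dup → 1 1
add → 2
-5  → 2 -5
sub → 7
54  → 7 54
add → 61
pop → (empty)
10  → 10
43  → 10 43
pop → 10
-2  → 10 -2
mul → -20
mod  — needs 2 operands, stack has 1 → underflow

16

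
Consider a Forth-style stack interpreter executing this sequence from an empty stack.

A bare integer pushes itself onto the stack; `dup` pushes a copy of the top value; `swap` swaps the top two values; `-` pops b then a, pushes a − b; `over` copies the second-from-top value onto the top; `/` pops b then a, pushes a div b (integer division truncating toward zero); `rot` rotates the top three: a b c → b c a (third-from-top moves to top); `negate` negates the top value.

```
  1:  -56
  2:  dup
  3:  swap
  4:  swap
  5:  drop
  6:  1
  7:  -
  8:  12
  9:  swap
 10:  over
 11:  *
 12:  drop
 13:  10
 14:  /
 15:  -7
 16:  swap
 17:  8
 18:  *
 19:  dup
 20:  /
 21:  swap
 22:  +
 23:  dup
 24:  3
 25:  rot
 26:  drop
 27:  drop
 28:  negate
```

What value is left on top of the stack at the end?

6

-56    -> [-56]
dup    -> [-56, -56]
swap   -> [-56, -56]
swap   -> [-56, -56]
drop   -> [-56]
1      -> [-56, 1]
-      -> [-57]
12     -> [-57, 12]
swap   -> [12, -57]
over   -> [12, -57, 12]
*      -> [12, -684]
drop   -> [12]
10     -> [12, 10]
/      -> [1]
-7     -> [1, -7]
swap   -> [-7, 1]
8      -> [-7, 1, 8]
*      -> [-7, 8]
dup    -> [-7, 8, 8]
/      -> [-7, 1]
swap   -> [1, -7]
+      -> [-6]
dup    -> [-6, -6]
3      -> [-6, -6, 3]
rot    -> [-6, 3, -6]
drop   -> [-6, 3]
drop   -> [-6]
negate -> [6]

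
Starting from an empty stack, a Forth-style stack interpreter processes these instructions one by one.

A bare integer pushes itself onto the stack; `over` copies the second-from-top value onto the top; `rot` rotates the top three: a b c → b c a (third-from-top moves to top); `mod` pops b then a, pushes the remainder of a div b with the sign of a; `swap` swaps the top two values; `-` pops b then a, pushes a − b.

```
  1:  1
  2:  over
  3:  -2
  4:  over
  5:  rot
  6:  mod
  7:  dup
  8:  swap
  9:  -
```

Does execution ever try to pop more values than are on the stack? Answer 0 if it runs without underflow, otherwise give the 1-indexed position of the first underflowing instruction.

1  1
over  — needs 2 operands, stack has 1 → underflow

2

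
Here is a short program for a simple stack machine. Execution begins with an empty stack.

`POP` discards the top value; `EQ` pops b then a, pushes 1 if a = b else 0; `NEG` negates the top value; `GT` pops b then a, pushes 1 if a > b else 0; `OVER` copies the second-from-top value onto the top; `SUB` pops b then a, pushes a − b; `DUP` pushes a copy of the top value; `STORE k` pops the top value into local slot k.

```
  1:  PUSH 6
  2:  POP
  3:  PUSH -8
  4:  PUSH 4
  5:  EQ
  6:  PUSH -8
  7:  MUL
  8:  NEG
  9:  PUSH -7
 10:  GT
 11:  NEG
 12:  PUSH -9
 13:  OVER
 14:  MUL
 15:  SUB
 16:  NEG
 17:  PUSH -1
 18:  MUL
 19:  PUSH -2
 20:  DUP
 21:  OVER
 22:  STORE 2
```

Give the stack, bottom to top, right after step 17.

PUSH 6  : 6
POP     : (empty)
PUSH -8 : -8
PUSH 4  : -8 4
EQ      : 0
PUSH -8 : 0 -8
MUL     : 0
NEG     : 0
PUSH -7 : 0 -7
GT      : 1
NEG     : -1
PUSH -9 : -1 -9
OVER    : -1 -9 -1
MUL     : -1 9
SUB     : -10
NEG     : 10
PUSH -1 : 10 -1

[10, -1]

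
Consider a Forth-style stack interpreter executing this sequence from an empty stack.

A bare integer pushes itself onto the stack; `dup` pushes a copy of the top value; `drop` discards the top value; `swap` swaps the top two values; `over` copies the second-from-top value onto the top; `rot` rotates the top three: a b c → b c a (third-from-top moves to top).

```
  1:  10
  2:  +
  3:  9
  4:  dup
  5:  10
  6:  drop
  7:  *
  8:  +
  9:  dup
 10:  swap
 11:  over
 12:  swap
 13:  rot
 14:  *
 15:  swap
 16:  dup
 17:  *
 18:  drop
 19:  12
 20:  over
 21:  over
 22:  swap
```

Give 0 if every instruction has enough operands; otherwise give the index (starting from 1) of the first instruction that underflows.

2

10 -> 10
+  — needs 2 operands, stack has 1 → underflow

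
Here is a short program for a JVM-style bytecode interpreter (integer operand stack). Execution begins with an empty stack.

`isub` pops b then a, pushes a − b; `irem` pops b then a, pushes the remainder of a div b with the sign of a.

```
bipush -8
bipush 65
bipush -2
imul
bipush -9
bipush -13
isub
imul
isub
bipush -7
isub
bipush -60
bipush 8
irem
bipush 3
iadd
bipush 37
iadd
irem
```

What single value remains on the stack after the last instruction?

15

bipush -8  -> [-8]
bipush 65  -> [-8, 65]
bipush -2  -> [-8, 65, -2]
imul       -> [-8, -130]
bipush -9  -> [-8, -130, -9]
bipush -13 -> [-8, -130, -9, -13]
isub       -> [-8, -130, 4]
imul       -> [-8, -520]
isub       -> [512]
bipush -7  -> [512, -7]
isub       -> [519]
bipush -60 -> [519, -60]
bipush 8   -> [519, -60, 8]
irem       -> [519, -4]
bipush 3   -> [519, -4, 3]
iadd       -> [519, -1]
bipush 37  -> [519, -1, 37]
iadd       -> [519, 36]
irem       -> [15]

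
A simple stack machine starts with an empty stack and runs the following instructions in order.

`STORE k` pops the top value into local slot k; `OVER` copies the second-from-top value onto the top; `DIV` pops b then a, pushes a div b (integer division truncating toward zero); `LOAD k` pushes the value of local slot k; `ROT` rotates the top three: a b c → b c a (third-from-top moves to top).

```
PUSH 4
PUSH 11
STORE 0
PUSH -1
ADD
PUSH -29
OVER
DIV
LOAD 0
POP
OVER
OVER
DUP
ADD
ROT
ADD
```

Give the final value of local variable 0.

PUSH 4   → [4]
PUSH 11  → [4, 11]
STORE 0  → [4]
PUSH -1  → [4, -1]
ADD      → [3]
PUSH -29 → [3, -29]
OVER     → [3, -29, 3]
DIV      → [3, -9]
LOAD 0   → [3, -9, 11]
POP      → [3, -9]
OVER     → [3, -9, 3]
OVER     → [3, -9, 3, -9]
DUP      → [3, -9, 3, -9, -9]
ADD      → [3, -9, 3, -18]
ROT      → [3, 3, -18, -9]
ADD      → [3, 3, -27]

11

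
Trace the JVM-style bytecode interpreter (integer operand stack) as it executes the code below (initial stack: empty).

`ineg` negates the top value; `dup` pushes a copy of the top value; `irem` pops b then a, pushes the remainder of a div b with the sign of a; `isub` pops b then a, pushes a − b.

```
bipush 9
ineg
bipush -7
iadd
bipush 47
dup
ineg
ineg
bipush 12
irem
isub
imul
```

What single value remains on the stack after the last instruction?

bipush 9  -> 9
ineg      -> -9
bipush -7 -> -9 -7
iadd      -> -16
bipush 47 -> -16 47
dup       -> -16 47 47
ineg      -> -16 47 -47
ineg      -> -16 47 47
bipush 12 -> -16 47 47 12
irem      -> -16 47 11
isub      -> -16 36
imul      -> -576

-576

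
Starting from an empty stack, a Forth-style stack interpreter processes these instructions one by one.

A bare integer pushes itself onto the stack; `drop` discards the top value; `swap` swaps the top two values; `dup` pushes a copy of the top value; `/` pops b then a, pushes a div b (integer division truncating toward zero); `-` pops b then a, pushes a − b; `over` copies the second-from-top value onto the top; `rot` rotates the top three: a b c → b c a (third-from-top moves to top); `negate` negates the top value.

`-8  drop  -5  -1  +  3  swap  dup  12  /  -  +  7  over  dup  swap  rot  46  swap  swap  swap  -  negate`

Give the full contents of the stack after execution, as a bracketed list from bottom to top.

-8      [-8]
drop    []
-5      [-5]
-1      [-5, -1]
+       [-6]
3       [-6, 3]
swap    [3, -6]
dup     [3, -6, -6]
12      [3, -6, -6, 12]
/       [3, -6, 0]
-       [3, -6]
+       [-3]
7       [-3, 7]
over    [-3, 7, -3]
dup     [-3, 7, -3, -3]
swap    [-3, 7, -3, -3]
rot     [-3, -3, -3, 7]
46      [-3, -3, -3, 7, 46]
swap    [-3, -3, -3, 46, 7]
swap    [-3, -3, -3, 7, 46]
swap    [-3, -3, -3, 46, 7]
-       [-3, -3, -3, 39]
negate  [-3, -3, -3, -39]

[-3, -3, -3, -39]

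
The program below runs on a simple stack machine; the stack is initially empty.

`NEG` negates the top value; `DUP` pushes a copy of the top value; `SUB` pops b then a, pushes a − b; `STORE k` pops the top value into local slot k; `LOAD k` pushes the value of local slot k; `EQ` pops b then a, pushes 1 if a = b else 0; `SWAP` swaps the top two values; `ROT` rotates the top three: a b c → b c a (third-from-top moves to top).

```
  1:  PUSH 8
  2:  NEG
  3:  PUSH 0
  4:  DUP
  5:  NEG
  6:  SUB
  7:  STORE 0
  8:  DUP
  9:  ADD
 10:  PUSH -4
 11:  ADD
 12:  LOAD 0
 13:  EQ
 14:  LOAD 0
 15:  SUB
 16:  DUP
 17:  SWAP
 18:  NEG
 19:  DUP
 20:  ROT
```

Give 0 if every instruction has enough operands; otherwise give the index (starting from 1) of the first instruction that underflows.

PUSH 8  : [8]
NEG     : [-8]
PUSH 0  : [-8, 0]
DUP     : [-8, 0, 0]
NEG     : [-8, 0, 0]
SUB     : [-8, 0]
STORE 0 : [-8]
DUP     : [-8, -8]
ADD     : [-16]
PUSH -4 : [-16, -4]
ADD     : [-20]
LOAD 0  : [-20, 0]
EQ      : [0]
LOAD 0  : [0, 0]
SUB     : [0]
DUP     : [0, 0]
SWAP    : [0, 0]
NEG     : [0, 0]
DUP     : [0, 0, 0]
ROT     : [0, 0, 0]

0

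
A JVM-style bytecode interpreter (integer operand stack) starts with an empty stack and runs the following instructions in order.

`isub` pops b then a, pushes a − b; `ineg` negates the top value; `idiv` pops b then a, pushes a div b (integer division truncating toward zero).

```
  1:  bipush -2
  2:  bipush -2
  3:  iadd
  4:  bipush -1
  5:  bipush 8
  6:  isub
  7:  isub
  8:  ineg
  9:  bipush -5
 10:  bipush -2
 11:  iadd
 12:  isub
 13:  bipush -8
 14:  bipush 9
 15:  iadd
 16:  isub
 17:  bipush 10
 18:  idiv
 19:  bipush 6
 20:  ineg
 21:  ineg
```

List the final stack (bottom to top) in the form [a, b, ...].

[0, 6]

bipush -2 : -2
bipush -2 : -2 -2
iadd      : -4
bipush -1 : -4 -1
bipush 8  : -4 -1 8
isub      : -4 -9
isub      : 5
ineg      : -5
bipush -5 : -5 -5
bipush -2 : -5 -5 -2
iadd      : -5 -7
isub      : 2
bipush -8 : 2 -8
bipush 9  : 2 -8 9
iadd      : 2 1
isub      : 1
bipush 10 : 1 10
idiv      : 0
bipush 6  : 0 6
ineg      : 0 -6
ineg      : 0 6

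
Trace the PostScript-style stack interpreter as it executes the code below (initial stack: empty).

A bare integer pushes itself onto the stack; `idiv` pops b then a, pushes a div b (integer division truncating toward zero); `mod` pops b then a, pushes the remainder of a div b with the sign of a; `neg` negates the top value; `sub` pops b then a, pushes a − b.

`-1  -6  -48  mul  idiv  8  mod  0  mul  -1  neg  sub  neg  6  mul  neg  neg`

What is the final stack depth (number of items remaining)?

1

-1   → [-1]
-6   → [-1, -6]
-48  → [-1, -6, -48]
mul  → [-1, 288]
idiv → [0]
8    → [0, 8]
mod  → [0]
0    → [0, 0]
mul  → [0]
-1   → [0, -1]
neg  → [0, 1]
sub  → [-1]
neg  → [1]
6    → [1, 6]
mul  → [6]
neg  → [-6]
neg  → [6]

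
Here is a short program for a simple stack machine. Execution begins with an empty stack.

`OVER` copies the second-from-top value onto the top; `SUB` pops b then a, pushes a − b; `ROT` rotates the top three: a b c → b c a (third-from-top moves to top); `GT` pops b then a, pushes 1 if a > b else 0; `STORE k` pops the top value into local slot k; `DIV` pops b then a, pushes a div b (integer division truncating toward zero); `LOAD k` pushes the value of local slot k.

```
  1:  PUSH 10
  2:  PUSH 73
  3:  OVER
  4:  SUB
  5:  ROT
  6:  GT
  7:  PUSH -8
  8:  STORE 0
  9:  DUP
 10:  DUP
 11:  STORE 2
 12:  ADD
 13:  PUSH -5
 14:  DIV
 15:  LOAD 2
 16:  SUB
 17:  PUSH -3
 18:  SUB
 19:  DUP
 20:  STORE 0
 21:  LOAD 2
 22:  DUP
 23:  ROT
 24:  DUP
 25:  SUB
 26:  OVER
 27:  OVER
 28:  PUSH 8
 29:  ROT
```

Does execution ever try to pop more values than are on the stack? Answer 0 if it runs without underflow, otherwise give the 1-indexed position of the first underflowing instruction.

PUSH 10 : 10
PUSH 73 : 10 73
OVER    : 10 73 10
SUB     : 10 63
ROT  — needs 3 operands, stack has 2 → underflow

5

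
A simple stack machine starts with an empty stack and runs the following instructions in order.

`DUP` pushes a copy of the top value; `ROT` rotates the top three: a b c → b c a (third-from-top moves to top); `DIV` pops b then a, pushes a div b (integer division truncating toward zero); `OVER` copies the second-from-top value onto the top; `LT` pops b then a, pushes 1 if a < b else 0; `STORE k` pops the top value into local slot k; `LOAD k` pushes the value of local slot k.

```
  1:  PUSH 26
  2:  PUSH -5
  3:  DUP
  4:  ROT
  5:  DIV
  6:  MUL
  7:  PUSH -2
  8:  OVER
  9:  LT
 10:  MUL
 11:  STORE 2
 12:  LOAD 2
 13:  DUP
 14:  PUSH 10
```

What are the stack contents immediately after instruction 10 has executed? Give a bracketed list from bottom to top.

PUSH 26 : [26]
PUSH -5 : [26, -5]
DUP     : [26, -5, -5]
ROT     : [-5, -5, 26]
DIV     : [-5, 0]
MUL     : [0]
PUSH -2 : [0, -2]
OVER    : [0, -2, 0]
LT      : [0, 1]
MUL     : [0]

[0]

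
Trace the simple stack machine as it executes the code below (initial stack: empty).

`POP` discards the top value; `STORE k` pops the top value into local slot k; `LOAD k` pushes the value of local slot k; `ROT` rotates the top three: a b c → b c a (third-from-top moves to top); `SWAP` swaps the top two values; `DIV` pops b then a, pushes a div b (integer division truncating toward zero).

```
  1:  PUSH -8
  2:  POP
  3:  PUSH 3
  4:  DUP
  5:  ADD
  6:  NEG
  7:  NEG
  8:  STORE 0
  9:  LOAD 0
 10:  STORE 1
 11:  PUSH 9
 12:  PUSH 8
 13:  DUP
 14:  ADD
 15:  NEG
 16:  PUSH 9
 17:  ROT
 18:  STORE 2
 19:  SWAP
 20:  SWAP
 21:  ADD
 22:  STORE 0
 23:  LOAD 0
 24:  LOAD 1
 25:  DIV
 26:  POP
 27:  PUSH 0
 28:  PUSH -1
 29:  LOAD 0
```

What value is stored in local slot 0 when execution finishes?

-7

PUSH -8 -> [-8]
POP     -> []
PUSH 3  -> [3]
DUP     -> [3, 3]
ADD     -> [6]
NEG     -> [-6]
NEG     -> [6]
STORE 0 -> []
LOAD 0  -> [6]
STORE 1 -> []
PUSH 9  -> [9]
PUSH 8  -> [9, 8]
DUP     -> [9, 8, 8]
ADD     -> [9, 16]
NEG     -> [9, -16]
PUSH 9  -> [9, -16, 9]
ROT     -> [-16, 9, 9]
STORE 2 -> [-16, 9]
SWAP    -> [9, -16]
SWAP    -> [-16, 9]
ADD     -> [-7]
STORE 0 -> []
LOAD 0  -> [-7]
LOAD 1  -> [-7, 6]
DIV     -> [-1]
POP     -> []
PUSH 0  -> [0]
PUSH -1 -> [0, -1]
LOAD 0  -> [0, -1, -7]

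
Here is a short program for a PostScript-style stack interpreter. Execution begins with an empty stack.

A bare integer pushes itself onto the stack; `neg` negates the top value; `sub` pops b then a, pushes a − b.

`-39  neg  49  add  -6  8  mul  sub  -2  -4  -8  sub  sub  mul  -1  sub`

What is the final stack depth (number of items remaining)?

-39 -> [-39]
neg -> [39]
49  -> [39, 49]
add -> [88]
-6  -> [88, -6]
8   -> [88, -6, 8]
mul -> [88, -48]
sub -> [136]
-2  -> [136, -2]
-4  -> [136, -2, -4]
-8  -> [136, -2, -4, -8]
sub -> [136, -2, 4]
sub -> [136, -6]
mul -> [-816]
-1  -> [-816, -1]
sub -> [-815]

1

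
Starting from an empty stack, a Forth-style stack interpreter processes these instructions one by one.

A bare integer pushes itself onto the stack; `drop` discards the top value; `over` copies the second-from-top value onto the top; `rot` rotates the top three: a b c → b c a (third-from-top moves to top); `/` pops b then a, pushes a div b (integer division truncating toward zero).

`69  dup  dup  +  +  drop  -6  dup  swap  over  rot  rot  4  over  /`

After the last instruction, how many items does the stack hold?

69   -> 69
dup  -> 69 69
dup  -> 69 69 69
+    -> 69 138
+    -> 207
drop -> (empty)
-6   -> -6
dup  -> -6 -6
swap -> -6 -6
over -> -6 -6 -6
rot  -> -6 -6 -6
rot  -> -6 -6 -6
4    -> -6 -6 -6 4
over -> -6 -6 -6 4 -6
/    -> -6 -6 -6 0

4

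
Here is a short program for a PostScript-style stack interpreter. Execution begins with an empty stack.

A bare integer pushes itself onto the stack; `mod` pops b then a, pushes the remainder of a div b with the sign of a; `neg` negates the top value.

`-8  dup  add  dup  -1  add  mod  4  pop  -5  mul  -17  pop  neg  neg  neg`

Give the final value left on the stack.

-80

-8  : -8
dup : -8 -8
add : -16
dup : -16 -16
-1  : -16 -16 -1
add : -16 -17
mod : -16
4   : -16 4
pop : -16
-5  : -16 -5
mul : 80
-17 : 80 -17
pop : 80
neg : -80
neg : 80
neg : -80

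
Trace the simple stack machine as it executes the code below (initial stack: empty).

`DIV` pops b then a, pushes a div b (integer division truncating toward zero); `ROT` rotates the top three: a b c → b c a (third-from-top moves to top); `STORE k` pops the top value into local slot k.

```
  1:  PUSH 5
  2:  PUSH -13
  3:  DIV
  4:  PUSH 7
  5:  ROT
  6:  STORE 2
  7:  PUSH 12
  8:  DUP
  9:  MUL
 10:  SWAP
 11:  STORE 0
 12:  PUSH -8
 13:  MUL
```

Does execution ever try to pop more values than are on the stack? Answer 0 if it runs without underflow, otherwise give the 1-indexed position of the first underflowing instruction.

PUSH 5    5
PUSH -13  5 -13
DIV       0
PUSH 7    0 7
ROT  — needs 3 operands, stack has 2 → underflow

5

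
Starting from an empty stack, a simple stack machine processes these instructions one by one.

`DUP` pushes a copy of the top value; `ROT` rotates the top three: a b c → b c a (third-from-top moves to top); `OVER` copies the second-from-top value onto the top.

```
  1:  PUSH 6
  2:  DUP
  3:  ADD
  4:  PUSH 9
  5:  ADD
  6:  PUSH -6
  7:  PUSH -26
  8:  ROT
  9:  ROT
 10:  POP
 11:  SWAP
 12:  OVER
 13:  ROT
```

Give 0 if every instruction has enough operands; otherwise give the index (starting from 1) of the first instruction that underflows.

PUSH 6   -> [6]
DUP      -> [6, 6]
ADD      -> [12]
PUSH 9   -> [12, 9]
ADD      -> [21]
PUSH -6  -> [21, -6]
PUSH -26 -> [21, -6, -26]
ROT      -> [-6, -26, 21]
ROT      -> [-26, 21, -6]
POP      -> [-26, 21]
SWAP     -> [21, -26]
OVER     -> [21, -26, 21]
ROT      -> [-26, 21, 21]

0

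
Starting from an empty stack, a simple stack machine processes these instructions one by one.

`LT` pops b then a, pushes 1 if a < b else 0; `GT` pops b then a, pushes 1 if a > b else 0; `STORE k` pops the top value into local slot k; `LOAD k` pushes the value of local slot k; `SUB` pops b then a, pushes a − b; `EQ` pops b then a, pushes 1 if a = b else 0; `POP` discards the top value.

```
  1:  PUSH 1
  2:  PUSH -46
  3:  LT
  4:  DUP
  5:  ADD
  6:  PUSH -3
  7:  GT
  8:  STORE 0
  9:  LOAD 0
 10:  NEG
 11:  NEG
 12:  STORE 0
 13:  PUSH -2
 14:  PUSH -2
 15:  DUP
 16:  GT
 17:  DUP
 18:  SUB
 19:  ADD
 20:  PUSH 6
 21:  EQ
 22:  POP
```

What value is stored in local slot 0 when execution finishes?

1

PUSH 1   : 1
PUSH -46 : 1 -46
LT       : 0
DUP      : 0 0
ADD      : 0
PUSH -3  : 0 -3
GT       : 1
STORE 0  : (empty)
LOAD 0   : 1
NEG      : -1
NEG      : 1
STORE 0  : (empty)
PUSH -2  : -2
PUSH -2  : -2 -2
DUP      : -2 -2 -2
GT       : -2 0
DUP      : -2 0 0
SUB      : -2 0
ADD      : -2
PUSH 6   : -2 6
EQ       : 0
POP      : (empty)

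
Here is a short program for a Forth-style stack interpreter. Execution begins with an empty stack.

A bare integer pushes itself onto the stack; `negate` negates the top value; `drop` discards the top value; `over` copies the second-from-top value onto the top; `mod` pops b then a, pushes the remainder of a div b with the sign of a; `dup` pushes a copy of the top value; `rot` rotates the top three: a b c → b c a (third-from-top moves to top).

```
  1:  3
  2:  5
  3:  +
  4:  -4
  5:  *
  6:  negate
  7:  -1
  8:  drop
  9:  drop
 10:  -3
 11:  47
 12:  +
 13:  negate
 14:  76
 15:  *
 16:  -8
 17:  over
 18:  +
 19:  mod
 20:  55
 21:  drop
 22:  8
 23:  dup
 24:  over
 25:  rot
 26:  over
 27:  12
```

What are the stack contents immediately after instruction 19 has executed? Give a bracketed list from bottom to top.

[-3344]

3       3
5       3 5
+       8
-4      8 -4
*       -32
negate  32
-1      32 -1
drop    32
drop    (empty)
-3      -3
47      -3 47
+       44
negate  -44
76      -44 76
*       -3344
-8      -3344 -8
over    -3344 -8 -3344
+       -3344 -3352
mod     -3344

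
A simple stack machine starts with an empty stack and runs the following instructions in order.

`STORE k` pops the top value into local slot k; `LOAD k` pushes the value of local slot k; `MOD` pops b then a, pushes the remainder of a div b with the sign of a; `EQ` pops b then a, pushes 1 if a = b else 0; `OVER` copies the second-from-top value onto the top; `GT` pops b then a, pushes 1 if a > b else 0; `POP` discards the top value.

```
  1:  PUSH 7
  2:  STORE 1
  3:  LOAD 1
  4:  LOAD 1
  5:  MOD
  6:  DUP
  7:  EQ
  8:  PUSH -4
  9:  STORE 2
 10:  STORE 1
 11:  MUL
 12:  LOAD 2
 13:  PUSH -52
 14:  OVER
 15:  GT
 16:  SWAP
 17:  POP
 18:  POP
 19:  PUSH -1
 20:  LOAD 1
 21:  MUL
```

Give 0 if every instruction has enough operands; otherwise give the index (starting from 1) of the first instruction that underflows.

PUSH 7  : [7]
STORE 1 : []
LOAD 1  : [7]
LOAD 1  : [7, 7]
MOD     : [0]
DUP     : [0, 0]
EQ      : [1]
PUSH -4 : [1, -4]
STORE 2 : [1]
STORE 1 : []
MUL  — needs 2 operands, stack has 0 → underflow

11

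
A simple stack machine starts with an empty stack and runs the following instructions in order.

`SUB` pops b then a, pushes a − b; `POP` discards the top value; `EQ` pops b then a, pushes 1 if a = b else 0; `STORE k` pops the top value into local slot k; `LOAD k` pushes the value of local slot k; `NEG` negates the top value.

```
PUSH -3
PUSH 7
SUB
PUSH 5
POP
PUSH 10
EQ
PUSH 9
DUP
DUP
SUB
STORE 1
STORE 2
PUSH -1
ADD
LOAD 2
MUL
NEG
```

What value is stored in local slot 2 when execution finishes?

PUSH -3 : [-3]
PUSH 7  : [-3, 7]
SUB     : [-10]
PUSH 5  : [-10, 5]
POP     : [-10]
PUSH 10 : [-10, 10]
EQ      : [0]
PUSH 9  : [0, 9]
DUP     : [0, 9, 9]
DUP     : [0, 9, 9, 9]
SUB     : [0, 9, 0]
STORE 1 : [0, 9]
STORE 2 : [0]
PUSH -1 : [0, -1]
ADD     : [-1]
LOAD 2  : [-1, 9]
MUL     : [-9]
NEG     : [9]

9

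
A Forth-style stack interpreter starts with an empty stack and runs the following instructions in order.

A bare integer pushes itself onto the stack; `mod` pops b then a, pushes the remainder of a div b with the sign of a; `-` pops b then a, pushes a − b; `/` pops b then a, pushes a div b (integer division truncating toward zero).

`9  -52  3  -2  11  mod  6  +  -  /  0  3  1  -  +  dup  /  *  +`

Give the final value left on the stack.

9   → 9
-52 → 9 -52
3   → 9 -52 3
-2  → 9 -52 3 -2
11  → 9 -52 3 -2 11
mod → 9 -52 3 -2
6   → 9 -52 3 -2 6
+   → 9 -52 3 4
-   → 9 -52 -1
/   → 9 52
0   → 9 52 0
3   → 9 52 0 3
1   → 9 52 0 3 1
-   → 9 52 0 2
+   → 9 52 2
dup → 9 52 2 2
/   → 9 52 1
*   → 9 52
+   → 61

61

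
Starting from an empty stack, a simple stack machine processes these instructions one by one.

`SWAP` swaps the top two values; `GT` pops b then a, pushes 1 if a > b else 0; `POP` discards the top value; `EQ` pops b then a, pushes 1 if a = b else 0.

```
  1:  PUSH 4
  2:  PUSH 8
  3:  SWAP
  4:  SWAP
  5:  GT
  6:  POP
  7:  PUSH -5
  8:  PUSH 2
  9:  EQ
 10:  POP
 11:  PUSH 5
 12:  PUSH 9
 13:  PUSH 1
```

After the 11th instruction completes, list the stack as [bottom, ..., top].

[5]

PUSH 4  → 4
PUSH 8  → 4 8
SWAP    → 8 4
SWAP    → 4 8
GT      → 0
POP     → (empty)
PUSH -5 → -5
PUSH 2  → -5 2
EQ      → 0
POP     → (empty)
PUSH 5  → 5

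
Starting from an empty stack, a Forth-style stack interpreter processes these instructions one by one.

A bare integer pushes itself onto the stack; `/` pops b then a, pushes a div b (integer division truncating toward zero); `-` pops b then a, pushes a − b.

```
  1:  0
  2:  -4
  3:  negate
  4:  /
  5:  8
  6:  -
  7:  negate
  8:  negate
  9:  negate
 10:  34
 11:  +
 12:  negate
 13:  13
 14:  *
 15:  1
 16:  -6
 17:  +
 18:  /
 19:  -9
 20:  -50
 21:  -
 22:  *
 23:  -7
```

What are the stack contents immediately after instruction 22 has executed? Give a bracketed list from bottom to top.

0      : [0]
-4     : [0, -4]
negate : [0, 4]
/      : [0]
8      : [0, 8]
-      : [-8]
negate : [8]
negate : [-8]
negate : [8]
34     : [8, 34]
+      : [42]
negate : [-42]
13     : [-42, 13]
*      : [-546]
1      : [-546, 1]
-6     : [-546, 1, -6]
+      : [-546, -5]
/      : [109]
-9     : [109, -9]
-50    : [109, -9, -50]
-      : [109, 41]
*      : [4469]

[4469]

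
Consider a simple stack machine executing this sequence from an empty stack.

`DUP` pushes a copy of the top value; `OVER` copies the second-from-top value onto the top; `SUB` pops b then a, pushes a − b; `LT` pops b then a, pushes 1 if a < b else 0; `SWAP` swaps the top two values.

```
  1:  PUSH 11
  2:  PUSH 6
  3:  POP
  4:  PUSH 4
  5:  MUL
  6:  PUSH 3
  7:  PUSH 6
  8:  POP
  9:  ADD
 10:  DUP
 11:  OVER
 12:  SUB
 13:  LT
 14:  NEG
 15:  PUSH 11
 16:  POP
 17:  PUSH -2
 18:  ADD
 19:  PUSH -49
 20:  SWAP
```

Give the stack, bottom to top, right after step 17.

PUSH 11 : [11]
PUSH 6  : [11, 6]
POP     : [11]
PUSH 4  : [11, 4]
MUL     : [44]
PUSH 3  : [44, 3]
PUSH 6  : [44, 3, 6]
POP     : [44, 3]
ADD     : [47]
DUP     : [47, 47]
OVER    : [47, 47, 47]
SUB     : [47, 0]
LT      : [0]
NEG     : [0]
PUSH 11 : [0, 11]
POP     : [0]
PUSH -2 : [0, -2]

[0, -2]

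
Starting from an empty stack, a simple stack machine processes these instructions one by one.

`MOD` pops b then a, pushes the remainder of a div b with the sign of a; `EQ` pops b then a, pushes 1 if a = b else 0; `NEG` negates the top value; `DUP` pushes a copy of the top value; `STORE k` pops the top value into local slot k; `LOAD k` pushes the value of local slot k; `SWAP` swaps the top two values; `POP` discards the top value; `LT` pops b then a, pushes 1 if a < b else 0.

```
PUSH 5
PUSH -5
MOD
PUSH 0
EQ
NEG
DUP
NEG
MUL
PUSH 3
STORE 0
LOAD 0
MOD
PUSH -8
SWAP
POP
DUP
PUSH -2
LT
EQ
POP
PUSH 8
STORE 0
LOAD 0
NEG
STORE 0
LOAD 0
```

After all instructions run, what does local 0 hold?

PUSH 5   [5]
PUSH -5  [5, -5]
MOD      [0]
PUSH 0   [0, 0]
EQ       [1]
NEG      [-1]
DUP      [-1, -1]
NEG      [-1, 1]
MUL      [-1]
PUSH 3   [-1, 3]
STORE 0  [-1]
LOAD 0   [-1, 3]
MOD      [-1]
PUSH -8  [-1, -8]
SWAP     [-8, -1]
POP      [-8]
DUP      [-8, -8]
PUSH -2  [-8, -8, -2]
LT       [-8, 1]
EQ       [0]
POP      []
PUSH 8   [8]
STORE 0  []
LOAD 0   [8]
NEG      [-8]
STORE 0  []
LOAD 0   [-8]

-8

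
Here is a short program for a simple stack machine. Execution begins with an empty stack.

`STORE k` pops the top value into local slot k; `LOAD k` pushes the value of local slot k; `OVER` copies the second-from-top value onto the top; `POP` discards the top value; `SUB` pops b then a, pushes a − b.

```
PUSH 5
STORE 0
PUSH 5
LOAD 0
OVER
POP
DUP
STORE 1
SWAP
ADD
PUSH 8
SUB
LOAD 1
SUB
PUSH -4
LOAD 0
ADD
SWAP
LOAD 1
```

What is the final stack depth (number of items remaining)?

PUSH 5  -> 5
STORE 0 -> (empty)
PUSH 5  -> 5
LOAD 0  -> 5 5
OVER    -> 5 5 5
POP     -> 5 5
DUP     -> 5 5 5
STORE 1 -> 5 5
SWAP    -> 5 5
ADD     -> 10
PUSH 8  -> 10 8
SUB     -> 2
LOAD 1  -> 2 5
SUB     -> -3
PUSH -4 -> -3 -4
LOAD 0  -> -3 -4 5
ADD     -> -3 1
SWAP    -> 1 -3
LOAD 1  -> 1 -3 5

3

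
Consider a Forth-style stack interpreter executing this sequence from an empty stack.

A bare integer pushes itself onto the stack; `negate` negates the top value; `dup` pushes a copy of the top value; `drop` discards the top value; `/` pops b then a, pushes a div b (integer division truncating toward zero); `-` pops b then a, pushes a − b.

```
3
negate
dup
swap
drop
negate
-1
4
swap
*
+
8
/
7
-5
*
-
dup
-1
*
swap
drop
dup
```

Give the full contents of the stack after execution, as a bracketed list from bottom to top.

3      : 3
negate : -3
dup    : -3 -3
swap   : -3 -3
drop   : -3
negate : 3
-1     : 3 -1
4      : 3 -1 4
swap   : 3 4 -1
*      : 3 -4
+      : -1
8      : -1 8
/      : 0
7      : 0 7
-5     : 0 7 -5
*      : 0 -35
-      : 35
dup    : 35 35
-1     : 35 35 -1
*      : 35 -35
swap   : -35 35
drop   : -35
dup    : -35 -35

[-35, -35]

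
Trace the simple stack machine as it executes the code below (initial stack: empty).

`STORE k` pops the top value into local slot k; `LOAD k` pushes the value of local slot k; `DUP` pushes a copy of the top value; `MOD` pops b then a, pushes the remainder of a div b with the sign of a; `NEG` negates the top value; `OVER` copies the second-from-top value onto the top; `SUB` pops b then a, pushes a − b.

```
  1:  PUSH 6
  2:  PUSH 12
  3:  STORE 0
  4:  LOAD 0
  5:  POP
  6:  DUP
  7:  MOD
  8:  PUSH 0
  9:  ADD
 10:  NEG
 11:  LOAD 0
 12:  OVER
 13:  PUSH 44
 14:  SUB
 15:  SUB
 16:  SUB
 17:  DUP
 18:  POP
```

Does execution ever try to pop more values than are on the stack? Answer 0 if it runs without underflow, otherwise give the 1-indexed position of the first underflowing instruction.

PUSH 6   6
PUSH 12  6 12
STORE 0  6
LOAD 0   6 12
POP      6
DUP      6 6
MOD      0
PUSH 0   0 0
ADD      0
NEG      0
LOAD 0   0 12
OVER     0 12 0
PUSH 44  0 12 0 44
SUB      0 12 -44
SUB      0 56
SUB      -56
DUP      -56 -56
POP      -56

0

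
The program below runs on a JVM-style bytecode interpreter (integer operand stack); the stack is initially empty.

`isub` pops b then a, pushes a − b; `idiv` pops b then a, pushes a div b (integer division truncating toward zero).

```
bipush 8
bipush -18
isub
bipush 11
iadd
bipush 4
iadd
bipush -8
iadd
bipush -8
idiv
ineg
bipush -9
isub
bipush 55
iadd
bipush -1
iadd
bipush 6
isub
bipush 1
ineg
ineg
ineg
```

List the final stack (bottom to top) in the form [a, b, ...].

bipush 8    [8]
bipush -18  [8, -18]
isub        [26]
bipush 11   [26, 11]
iadd        [37]
bipush 4    [37, 4]
iadd        [41]
bipush -8   [41, -8]
iadd        [33]
bipush -8   [33, -8]
idiv        [-4]
ineg        [4]
bipush -9   [4, -9]
isub        [13]
bipush 55   [13, 55]
iadd        [68]
bipush -1   [68, -1]
iadd        [67]
bipush 6    [67, 6]
isub        [61]
bipush 1    [61, 1]
ineg        [61, -1]
ineg        [61, 1]
ineg        [61, -1]

[61, -1]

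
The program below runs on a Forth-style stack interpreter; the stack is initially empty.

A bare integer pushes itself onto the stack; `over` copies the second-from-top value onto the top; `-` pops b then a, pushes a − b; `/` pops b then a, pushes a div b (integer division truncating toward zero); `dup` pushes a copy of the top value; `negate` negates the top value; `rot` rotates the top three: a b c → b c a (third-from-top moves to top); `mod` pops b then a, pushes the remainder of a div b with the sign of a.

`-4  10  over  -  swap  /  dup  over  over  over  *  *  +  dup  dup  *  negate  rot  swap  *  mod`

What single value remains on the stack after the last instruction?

-30

-4     : [-4]
10     : [-4, 10]
over   : [-4, 10, -4]
-      : [-4, 14]
swap   : [14, -4]
/      : [-3]
dup    : [-3, -3]
over   : [-3, -3, -3]
over   : [-3, -3, -3, -3]
over   : [-3, -3, -3, -3, -3]
*      : [-3, -3, -3, 9]
*      : [-3, -3, -27]
+      : [-3, -30]
dup    : [-3, -30, -30]
dup    : [-3, -30, -30, -30]
*      : [-3, -30, 900]
negate : [-3, -30, -900]
rot    : [-30, -900, -3]
swap   : [-30, -3, -900]
*      : [-30, 2700]
mod    : [-30]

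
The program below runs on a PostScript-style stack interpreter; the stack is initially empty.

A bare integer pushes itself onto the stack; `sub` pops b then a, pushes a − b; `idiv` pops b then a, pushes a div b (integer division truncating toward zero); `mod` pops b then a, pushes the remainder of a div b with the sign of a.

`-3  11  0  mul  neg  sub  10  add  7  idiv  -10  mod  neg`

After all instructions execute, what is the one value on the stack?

-3   -> [-3]
11   -> [-3, 11]
0    -> [-3, 11, 0]
mul  -> [-3, 0]
neg  -> [-3, 0]
sub  -> [-3]
10   -> [-3, 10]
add  -> [7]
7    -> [7, 7]
idiv -> [1]
-10  -> [1, -10]
mod  -> [1]
neg  -> [-1]

-1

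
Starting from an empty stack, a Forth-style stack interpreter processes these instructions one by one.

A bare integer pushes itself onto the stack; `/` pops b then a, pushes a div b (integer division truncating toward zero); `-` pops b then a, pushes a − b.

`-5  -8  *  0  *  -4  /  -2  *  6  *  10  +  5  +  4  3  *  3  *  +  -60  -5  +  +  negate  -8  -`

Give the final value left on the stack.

22

-5     : -5
-8     : -5 -8
*      : 40
0      : 40 0
*      : 0
-4     : 0 -4
/      : 0
-2     : 0 -2
*      : 0
6      : 0 6
*      : 0
10     : 0 10
+      : 10
5      : 10 5
+      : 15
4      : 15 4
3      : 15 4 3
*      : 15 12
3      : 15 12 3
*      : 15 36
+      : 51
-60    : 51 -60
-5     : 51 -60 -5
+      : 51 -65
+      : -14
negate : 14
-8     : 14 -8
-      : 22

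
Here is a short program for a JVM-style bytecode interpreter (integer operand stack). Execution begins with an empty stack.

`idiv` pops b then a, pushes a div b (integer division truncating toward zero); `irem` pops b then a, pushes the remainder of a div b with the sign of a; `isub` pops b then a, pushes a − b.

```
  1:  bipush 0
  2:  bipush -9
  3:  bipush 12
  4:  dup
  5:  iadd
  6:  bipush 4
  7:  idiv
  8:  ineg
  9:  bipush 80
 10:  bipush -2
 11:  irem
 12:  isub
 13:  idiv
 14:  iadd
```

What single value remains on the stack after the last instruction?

1

bipush 0   0
bipush -9  0 -9
bipush 12  0 -9 12
dup        0 -9 12 12
iadd       0 -9 24
bipush 4   0 -9 24 4
idiv       0 -9 6
ineg       0 -9 -6
bipush 80  0 -9 -6 80
bipush -2  0 -9 -6 80 -2
irem       0 -9 -6 0
isub       0 -9 -6
idiv       0 1
iadd       1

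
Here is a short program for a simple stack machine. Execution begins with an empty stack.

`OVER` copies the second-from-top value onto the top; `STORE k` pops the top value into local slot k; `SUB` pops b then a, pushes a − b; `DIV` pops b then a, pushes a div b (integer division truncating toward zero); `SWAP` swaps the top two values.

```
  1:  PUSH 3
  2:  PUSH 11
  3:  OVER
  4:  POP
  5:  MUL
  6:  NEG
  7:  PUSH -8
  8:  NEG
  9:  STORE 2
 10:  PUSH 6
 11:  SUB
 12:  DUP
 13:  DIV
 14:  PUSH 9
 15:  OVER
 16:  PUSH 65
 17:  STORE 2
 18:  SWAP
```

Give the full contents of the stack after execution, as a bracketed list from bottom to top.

PUSH 3  → [3]
PUSH 11 → [3, 11]
OVER    → [3, 11, 3]
POP     → [3, 11]
MUL     → [33]
NEG     → [-33]
PUSH -8 → [-33, -8]
NEG     → [-33, 8]
STORE 2 → [-33]
PUSH 6  → [-33, 6]
SUB     → [-39]
DUP     → [-39, -39]
DIV     → [1]
PUSH 9  → [1, 9]
OVER    → [1, 9, 1]
PUSH 65 → [1, 9, 1, 65]
STORE 2 → [1, 9, 1]
SWAP    → [1, 1, 9]

[1, 1, 9]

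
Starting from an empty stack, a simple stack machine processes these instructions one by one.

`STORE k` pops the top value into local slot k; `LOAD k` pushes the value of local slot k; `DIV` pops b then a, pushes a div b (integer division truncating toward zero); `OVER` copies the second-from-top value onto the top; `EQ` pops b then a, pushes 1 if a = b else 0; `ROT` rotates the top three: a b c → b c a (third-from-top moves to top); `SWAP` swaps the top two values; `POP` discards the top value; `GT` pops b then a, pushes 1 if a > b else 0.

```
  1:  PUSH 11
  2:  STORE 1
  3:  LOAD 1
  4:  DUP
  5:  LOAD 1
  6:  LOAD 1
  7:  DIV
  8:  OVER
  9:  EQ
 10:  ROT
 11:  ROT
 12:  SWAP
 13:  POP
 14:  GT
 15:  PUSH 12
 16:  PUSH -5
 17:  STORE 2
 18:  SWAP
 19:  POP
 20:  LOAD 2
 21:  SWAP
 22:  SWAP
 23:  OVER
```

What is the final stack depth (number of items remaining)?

3

PUSH 11  [11]
STORE 1  []
LOAD 1   [11]
DUP      [11, 11]
LOAD 1   [11, 11, 11]
LOAD 1   [11, 11, 11, 11]
DIV      [11, 11, 1]
OVER     [11, 11, 1, 11]
EQ       [11, 11, 0]
ROT      [11, 0, 11]
ROT      [0, 11, 11]
SWAP     [0, 11, 11]
POP      [0, 11]
GT       [0]
PUSH 12  [0, 12]
PUSH -5  [0, 12, -5]
STORE 2  [0, 12]
SWAP     [12, 0]
POP      [12]
LOAD 2   [12, -5]
SWAP     [-5, 12]
SWAP     [12, -5]
OVER     [12, -5, 12]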